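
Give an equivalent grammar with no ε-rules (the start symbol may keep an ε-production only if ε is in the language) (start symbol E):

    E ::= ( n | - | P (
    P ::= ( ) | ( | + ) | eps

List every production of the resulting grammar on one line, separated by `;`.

The nullable symbols are {P}.
ε ∉ L(G), so no ε-production is kept.
Expand every rule over subsets of its nullable positions: E → P ( gives P ( | (.

E ::= ( n | - | P ( | (; P ::= ( ) | ( | + )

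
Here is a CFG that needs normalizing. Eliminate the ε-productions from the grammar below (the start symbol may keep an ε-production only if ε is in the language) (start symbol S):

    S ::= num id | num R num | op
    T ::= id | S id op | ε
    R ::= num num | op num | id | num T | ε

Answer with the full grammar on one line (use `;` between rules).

S ::= num id | num R num | num num | op; T ::= id | S id op; R ::= num num | op num | id | num T | num

The nullable symbols are {R, T}.
ε ∉ L(G), so no ε-production is kept.
Expand every rule over subsets of its nullable positions: S → num R num gives num R num | num num. R → num T gives num T | num.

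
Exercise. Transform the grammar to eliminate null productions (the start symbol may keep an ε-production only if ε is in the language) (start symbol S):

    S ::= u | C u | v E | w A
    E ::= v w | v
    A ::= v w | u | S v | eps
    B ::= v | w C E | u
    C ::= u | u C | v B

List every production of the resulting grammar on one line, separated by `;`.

S ::= u | C u | v E | w A | w; E ::= v w | v; A ::= v w | u | S v; B ::= v | w C E | u; C ::= u | u C | v B

Nullable set = {A}.
ε ∉ L(G), so no ε-production is kept.
Add the nullable-subset variants: S → w A gives w A | w.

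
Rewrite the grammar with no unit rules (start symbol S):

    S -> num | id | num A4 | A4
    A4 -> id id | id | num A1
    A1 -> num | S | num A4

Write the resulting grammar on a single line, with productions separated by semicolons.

Unit pairs: A1 ⇒* {A4, S}; S ⇒* {A4}.
For each unit pair (A, B), copy every non-unit production of B to A, then drop all unit productions.

S -> id id | id | num A1 | num | num A4; A4 -> id id | id | num A1; A1 -> id id | id | num A1 | num | num A4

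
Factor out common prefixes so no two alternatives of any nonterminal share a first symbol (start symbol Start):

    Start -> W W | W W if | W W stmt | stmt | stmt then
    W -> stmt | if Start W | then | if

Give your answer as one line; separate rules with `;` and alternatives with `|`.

Start -> W W Start1 | stmt Start2; W -> stmt | then | if W1; Start1 -> ε | if | stmt; Start2 -> ε | then; W1 -> Start W | ε

Start has alternatives sharing prefix 'W W': factor to Start → W W Start1 with Start1 → ε | if | stmt.
Start has alternatives sharing prefix 'stmt': factor to Start → stmt Start2 with Start2 → ε | then.
W has alternatives sharing prefix 'if': factor to W → if W1 with W1 → Start W | ε.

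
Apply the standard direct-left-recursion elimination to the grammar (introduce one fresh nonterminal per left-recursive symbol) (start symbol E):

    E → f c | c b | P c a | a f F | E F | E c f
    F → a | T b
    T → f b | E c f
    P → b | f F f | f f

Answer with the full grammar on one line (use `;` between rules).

E → f c E' | c b E' | P c a E' | a f F E'; F → a | T b; T → f b | E c f; P → b | f F f | f f; E' → F E' | c f E' | ε

Left recursion appears on E.
For E: α = {F, c f}, β = {f c, c b, P c a, a f F}. Rewrite as E → β E' and E' → α E' | ε.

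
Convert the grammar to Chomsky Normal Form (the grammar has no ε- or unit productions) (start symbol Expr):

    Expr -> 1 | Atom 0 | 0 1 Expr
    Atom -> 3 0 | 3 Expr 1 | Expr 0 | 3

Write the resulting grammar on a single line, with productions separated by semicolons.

Introduce a nonterminal for each terminal appearing in a rule of length ≥ 2: X1 → 0, X2 → 1, X3 → 3.
Binarize each right-hand side of length ≥ 3 by chaining fresh nonterminals (Y1, Y2, …): affected rules were Expr → X1 X2 Expr; Atom → X3 Expr X2.

Expr -> 1 | Atom X1 | X1 Y1; Atom -> X3 X1 | X3 Y2 | Expr X1 | 3; X1 -> 0; X2 -> 1; X3 -> 3; Y1 -> X2 Expr; Y2 -> Expr X2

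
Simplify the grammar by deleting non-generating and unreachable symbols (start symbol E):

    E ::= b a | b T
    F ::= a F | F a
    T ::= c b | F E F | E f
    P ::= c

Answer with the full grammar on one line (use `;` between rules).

Generating nonterminals: {E, P, T}.
Reachable from E after that: {E, T}.
Removed useless symbols: {F, P} and every production mentioning them.

E ::= b a | b T; T ::= c b | E f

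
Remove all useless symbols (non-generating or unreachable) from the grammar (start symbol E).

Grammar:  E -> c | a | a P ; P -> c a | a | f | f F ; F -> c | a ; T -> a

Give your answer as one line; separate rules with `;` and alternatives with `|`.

E -> c | a | a P; P -> c a | a | f | f F; F -> c | a

Generating nonterminals: {E, F, P, T}.
Reachable from E after that: {E, F, P}.
Removed useless symbols: {T} and every production mentioning them.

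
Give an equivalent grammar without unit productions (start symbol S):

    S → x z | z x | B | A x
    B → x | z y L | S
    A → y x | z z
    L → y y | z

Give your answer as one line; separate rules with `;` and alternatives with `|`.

S → x | z y L | x z | z x | A x; B → x | z y L | x z | z x | A x; A → y x | z z; L → y y | z

Unit pairs: B ⇒* {S}; S ⇒* {B}.
For each unit pair (A, B), copy every non-unit production of B to A, then drop all unit productions.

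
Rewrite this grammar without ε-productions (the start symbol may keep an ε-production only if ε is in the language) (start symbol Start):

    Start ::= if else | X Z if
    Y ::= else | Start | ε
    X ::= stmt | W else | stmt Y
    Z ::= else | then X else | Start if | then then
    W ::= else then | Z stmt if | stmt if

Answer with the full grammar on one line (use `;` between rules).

The nullable symbols are {Y}.
ε ∉ L(G), so no ε-production is kept.

Start ::= if else | X Z if; Y ::= else | Start; X ::= stmt | W else | stmt Y; Z ::= else | then X else | Start if | then then; W ::= else then | Z stmt if | stmt if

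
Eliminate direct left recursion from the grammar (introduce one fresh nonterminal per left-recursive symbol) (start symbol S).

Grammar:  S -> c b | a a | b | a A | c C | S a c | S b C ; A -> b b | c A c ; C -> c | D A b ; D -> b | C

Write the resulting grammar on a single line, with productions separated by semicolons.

Directly left-recursive nonterminal: S.
For S: α = {a c, b C}, β = {c b, a a, b, a A, c C}. Rewrite as S → β S' and S' → α S' | ε.

S -> c b S' | a a S' | b S' | a A S' | c C S'; A -> b b | c A c; C -> c | D A b; D -> b | C; S' -> a c S' | b C S' | ε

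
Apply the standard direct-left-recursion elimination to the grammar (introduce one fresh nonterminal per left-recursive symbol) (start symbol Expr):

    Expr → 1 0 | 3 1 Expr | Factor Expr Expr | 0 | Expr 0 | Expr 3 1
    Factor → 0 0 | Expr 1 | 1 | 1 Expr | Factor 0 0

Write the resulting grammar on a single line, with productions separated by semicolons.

Expr → 1 0 Expr1 | 3 1 Expr Expr1 | Factor Expr Expr Expr1 | 0 Expr1; Factor → 0 0 Factor1 | Expr 1 Factor1 | 1 Factor1 | 1 Expr Factor1; Expr1 → 0 Expr1 | 3 1 Expr1 | ε; Factor1 → 0 0 Factor1 | ε

Expr, Factor are directly left-recursive.
For Expr: α = {0, 3 1}, β = {1 0, 3 1 Expr, Factor Expr Expr, 0}. Rewrite as Expr → β Expr1 and Expr1 → α Expr1 | ε.
For Factor: α = {0 0}, β = {0 0, Expr 1, 1, 1 Expr}. Rewrite as Factor → β Factor1 and Factor1 → α Factor1 | ε.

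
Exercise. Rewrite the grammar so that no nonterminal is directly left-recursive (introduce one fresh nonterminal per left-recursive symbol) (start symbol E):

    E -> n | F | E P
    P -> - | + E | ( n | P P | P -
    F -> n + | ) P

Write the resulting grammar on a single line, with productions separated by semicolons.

E -> n E' | F E'; P -> - P' | + E P' | ( n P'; F -> n + | ) P; E' -> P E' | ε; P' -> P P' | - P' | ε

E, P are directly left-recursive.
For E: α = {P}, β = {n, F}. Rewrite as E → β E' and E' → α E' | ε.
For P: α = {P, -}, β = {-, + E, ( n}. Rewrite as P → β P' and P' → α P' | ε.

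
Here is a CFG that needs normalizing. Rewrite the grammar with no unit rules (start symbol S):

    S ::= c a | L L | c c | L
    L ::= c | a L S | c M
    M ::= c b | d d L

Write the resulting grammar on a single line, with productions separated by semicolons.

S ::= c | a L S | c M | c a | L L | c c; L ::= c | a L S | c M; M ::= c b | d d L

Unit pairs: S ⇒* {L}.
For every A with A ⇒* B via unit rules, add B's non-unit alternatives to A; then delete every rule of the form X → Y.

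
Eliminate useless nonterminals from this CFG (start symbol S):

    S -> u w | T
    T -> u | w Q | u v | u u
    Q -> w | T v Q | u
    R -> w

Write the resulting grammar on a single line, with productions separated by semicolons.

Generating nonterminals: {Q, R, S, T}.
Reachable from S after that: {Q, S, T}.
Removed useless symbols: {R} and every production mentioning them.

S -> u w | T; T -> u | w Q | u v | u u; Q -> w | T v Q | u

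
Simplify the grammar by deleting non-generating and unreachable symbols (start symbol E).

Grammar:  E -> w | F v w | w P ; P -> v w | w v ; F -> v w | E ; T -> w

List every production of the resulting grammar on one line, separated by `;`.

Generating nonterminals: {E, F, P, T}.
Reachable from E after that: {E, F, P}.
Removed useless symbols: {T} and every production mentioning them.

E -> w | F v w | w P; P -> v w | w v; F -> v w | E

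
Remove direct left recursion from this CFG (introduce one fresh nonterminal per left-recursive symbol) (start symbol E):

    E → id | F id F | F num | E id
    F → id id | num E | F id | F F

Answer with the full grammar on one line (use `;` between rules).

E → id E' | F id F E' | F num E'; F → id id F' | num E F'; E' → id E' | ε; F' → id F' | F F' | ε

E, F are directly left-recursive.
For E: α = {id}, β = {id, F id F, F num}. Rewrite as E → β E' and E' → α E' | ε.
For F: α = {id, F}, β = {id id, num E}. Rewrite as F → β F' and F' → α F' | ε.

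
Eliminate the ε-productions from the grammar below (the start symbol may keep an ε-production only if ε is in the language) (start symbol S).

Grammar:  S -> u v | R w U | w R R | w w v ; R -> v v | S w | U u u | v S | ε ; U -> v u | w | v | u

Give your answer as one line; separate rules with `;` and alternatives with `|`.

S -> u v | R w U | w U | w R R | w R | w | w w v; R -> v v | S w | U u u | v S; U -> v u | w | v | u

Nullable set = {R}.
ε ∉ L(G), so no ε-production is kept.
Expand every rule over subsets of its nullable positions: S → R w U gives R w U | w U. S → w R R gives w R R | w R | w.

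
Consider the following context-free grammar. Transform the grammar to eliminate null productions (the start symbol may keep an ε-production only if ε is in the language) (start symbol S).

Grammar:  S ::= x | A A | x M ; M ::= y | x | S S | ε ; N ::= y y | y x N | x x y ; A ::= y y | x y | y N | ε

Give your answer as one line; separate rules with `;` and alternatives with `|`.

S ::= x | A A | A | x M | ε; M ::= y | x | S S | S; N ::= y y | y x N | x x y; A ::= y y | x y | y N

Nullable nonterminals: {A, M, S}.
ε ∈ L(G) since S is nullable, so keep S → ε.
Expand every rule over subsets of its nullable positions: S → A A gives A A | A. M → S S gives S S | S.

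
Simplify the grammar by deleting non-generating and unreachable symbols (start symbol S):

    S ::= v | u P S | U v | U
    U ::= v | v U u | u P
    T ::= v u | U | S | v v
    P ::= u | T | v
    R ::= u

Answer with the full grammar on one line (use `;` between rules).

S ::= v | u P S | U v | U; U ::= v | v U u | u P; T ::= v u | U | S | v v; P ::= u | T | v

Generating nonterminals: {P, R, S, T, U}.
Reachable from S after that: {P, S, T, U}.
Removed useless symbols: {R} and every production mentioning them.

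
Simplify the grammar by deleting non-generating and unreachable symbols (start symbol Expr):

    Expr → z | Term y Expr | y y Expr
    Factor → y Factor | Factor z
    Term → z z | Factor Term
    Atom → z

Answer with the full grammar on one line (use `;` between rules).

Expr → z | Term y Expr | y y Expr; Term → z z

Generating nonterminals: {Atom, Expr, Term}.
Reachable from Expr after that: {Expr, Term}.
Removed useless symbols: {Atom, Factor} and every production mentioning them.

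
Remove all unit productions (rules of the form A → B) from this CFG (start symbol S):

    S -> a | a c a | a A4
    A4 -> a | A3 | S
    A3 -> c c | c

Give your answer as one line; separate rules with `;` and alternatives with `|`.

S -> a | a c a | a A4; A4 -> a | a c a | a A4 | c c | c; A3 -> c c | c

Unit pairs: A4 ⇒* {A3, S}.
Replace each nonterminal's rules with the union of the non-unit rules of every nonterminal it unit-derives.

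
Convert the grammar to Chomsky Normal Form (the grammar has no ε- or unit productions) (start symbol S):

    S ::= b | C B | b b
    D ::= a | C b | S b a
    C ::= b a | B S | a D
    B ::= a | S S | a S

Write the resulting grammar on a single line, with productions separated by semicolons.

Introduce a nonterminal for each terminal appearing in a rule of length ≥ 2: X1 → b, X2 → a.
Binarize each right-hand side of length ≥ 3 by chaining fresh nonterminals (Y1, Y2, …): affected rules were D → S X1 X2.

S ::= b | C B | X1 X1; D ::= a | C X1 | S Y1; C ::= X1 X2 | B S | X2 D; B ::= a | S S | X2 S; X1 ::= b; X2 ::= a; Y1 ::= X1 X2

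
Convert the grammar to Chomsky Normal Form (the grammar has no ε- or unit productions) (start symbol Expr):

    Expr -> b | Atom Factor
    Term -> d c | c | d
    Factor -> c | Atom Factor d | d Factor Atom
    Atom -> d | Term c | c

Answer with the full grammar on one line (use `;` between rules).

Expr -> b | Atom Factor; Term -> X1 X2 | c | d; Factor -> c | Atom Y1 | X1 Y2; Atom -> d | Term X2 | c; X1 -> d; X2 -> c; Y1 -> Factor X1; Y2 -> Factor Atom

Introduce a nonterminal for each terminal appearing in a rule of length ≥ 2: X1 → d, X2 → c.
Binarize each right-hand side of length ≥ 3 by chaining fresh nonterminals (Y1, Y2, …): affected rules were Factor → Atom Factor X1; Factor → X1 Factor Atom.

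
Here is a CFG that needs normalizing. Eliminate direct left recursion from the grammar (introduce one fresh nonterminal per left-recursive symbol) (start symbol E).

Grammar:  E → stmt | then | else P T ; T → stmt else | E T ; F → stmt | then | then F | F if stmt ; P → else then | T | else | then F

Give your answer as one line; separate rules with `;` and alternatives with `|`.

E → stmt | then | else P T; T → stmt else | E T; F → stmt F' | then F' | then F F'; P → else then | T | else | then F; F' → if stmt F' | ε

F is directly left-recursive.
For F: α = {if stmt}, β = {stmt, then, then F}. Rewrite as F → β F' and F' → α F' | ε.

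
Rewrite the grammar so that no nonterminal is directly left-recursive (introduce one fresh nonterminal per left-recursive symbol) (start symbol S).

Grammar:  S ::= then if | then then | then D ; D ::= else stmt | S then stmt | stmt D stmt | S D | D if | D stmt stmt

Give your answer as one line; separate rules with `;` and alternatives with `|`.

Left recursion appears on D.
For D: α = {if, stmt stmt}, β = {else stmt, S then stmt, stmt D stmt, S D}. Rewrite as D → β D' and D' → α D' | ε.

S ::= then if | then then | then D; D ::= else stmt D' | S then stmt D' | stmt D stmt D' | S D D'; D' ::= if D' | stmt stmt D' | ε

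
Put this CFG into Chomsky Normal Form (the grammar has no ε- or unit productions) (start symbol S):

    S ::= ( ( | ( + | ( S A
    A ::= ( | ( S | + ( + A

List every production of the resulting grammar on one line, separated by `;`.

Introduce a nonterminal for each terminal appearing in a rule of length ≥ 2: X1 → (, X2 → +.
Binarize each right-hand side of length ≥ 3 by chaining fresh nonterminals (Y1, Y2, …): affected rules were S → X1 S A; A → X2 X1 X2 A.

S ::= X1 X1 | X1 X2 | X1 Y1; A ::= ( | X1 S | X2 Y2; X1 ::= (; X2 ::= +; Y1 ::= S A; Y2 ::= X1 Y3; Y3 ::= X2 A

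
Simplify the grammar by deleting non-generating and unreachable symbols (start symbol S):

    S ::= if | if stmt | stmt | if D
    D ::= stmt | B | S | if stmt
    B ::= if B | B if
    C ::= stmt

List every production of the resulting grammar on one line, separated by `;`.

Generating nonterminals: {C, D, S}.
Reachable from S after that: {D, S}.
Removed useless symbols: {B, C} and every production mentioning them.

S ::= if | if stmt | stmt | if D; D ::= stmt | S | if stmt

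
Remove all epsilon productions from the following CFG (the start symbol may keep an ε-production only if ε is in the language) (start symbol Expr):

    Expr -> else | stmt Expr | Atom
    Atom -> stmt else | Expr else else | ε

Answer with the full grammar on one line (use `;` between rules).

Nullable nonterminals: {Atom, Expr}.
ε ∈ L(G) since Expr is nullable, so keep Expr → ε.
Add the nullable-subset variants: Expr → stmt Expr gives stmt Expr | stmt. Atom → Expr else else gives Expr else else | else else.

Expr -> else | stmt Expr | stmt | Atom | ε; Atom -> stmt else | Expr else else | else else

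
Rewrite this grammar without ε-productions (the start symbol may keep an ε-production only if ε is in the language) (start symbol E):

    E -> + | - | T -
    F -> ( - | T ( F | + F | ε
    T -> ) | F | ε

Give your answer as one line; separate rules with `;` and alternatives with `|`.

Nullable set = {F, T}.
ε ∉ L(G), so no ε-production is kept.
Add the nullable-subset variants: F → T ( F gives T ( F | T ( | ( F | (. F → + F gives + F | +.

E -> + | - | T -; F -> ( - | T ( F | T ( | ( F | ( | + F | +; T -> ) | F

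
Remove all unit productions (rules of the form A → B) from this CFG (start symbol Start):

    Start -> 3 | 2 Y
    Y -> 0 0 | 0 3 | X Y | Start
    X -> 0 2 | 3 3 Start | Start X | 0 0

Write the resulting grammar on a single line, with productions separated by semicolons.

Unit pairs: Y ⇒* {Start}.
For each unit pair (A, B), copy every non-unit production of B to A, then drop all unit productions.

Start -> 3 | 2 Y; Y -> 3 | 2 Y | 0 0 | 0 3 | X Y; X -> 0 2 | 3 3 Start | Start X | 0 0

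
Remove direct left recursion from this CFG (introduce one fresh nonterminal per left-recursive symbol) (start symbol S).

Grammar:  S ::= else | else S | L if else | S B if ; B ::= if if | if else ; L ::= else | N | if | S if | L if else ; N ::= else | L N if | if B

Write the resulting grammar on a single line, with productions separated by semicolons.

S, L are directly left-recursive.
For S: α = {B if}, β = {else, else S, L if else}. Rewrite as S → β S' and S' → α S' | ε.
For L: α = {if else}, β = {else, N, if, S if}. Rewrite as L → β L' and L' → α L' | ε.

S ::= else S' | else S S' | L if else S'; B ::= if if | if else; L ::= else L' | N L' | if L' | S if L'; N ::= else | L N if | if B; S' ::= B if S' | ε; L' ::= if else L' | ε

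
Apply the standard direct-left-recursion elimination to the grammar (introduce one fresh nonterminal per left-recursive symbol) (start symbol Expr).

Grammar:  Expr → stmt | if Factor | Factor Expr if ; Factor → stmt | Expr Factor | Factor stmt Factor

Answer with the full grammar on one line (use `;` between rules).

Expr → stmt | if Factor | Factor Expr if; Factor → stmt Factor1 | Expr Factor Factor1; Factor1 → stmt Factor Factor1 | ε

Left recursion appears on Factor.
For Factor: α = {stmt Factor}, β = {stmt, Expr Factor}. Rewrite as Factor → β Factor1 and Factor1 → α Factor1 | ε.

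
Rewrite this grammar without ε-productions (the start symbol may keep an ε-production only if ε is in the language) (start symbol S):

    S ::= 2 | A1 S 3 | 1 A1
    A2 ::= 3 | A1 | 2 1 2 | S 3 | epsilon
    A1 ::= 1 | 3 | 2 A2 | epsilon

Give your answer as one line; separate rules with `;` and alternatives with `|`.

S ::= 2 | A1 S 3 | S 3 | 1 A1 | 1; A2 ::= 3 | A1 | 2 1 2 | S 3; A1 ::= 1 | 3 | 2 A2 | 2

Nullable set = {A1, A2}.
ε ∉ L(G), so no ε-production is kept.
For each production, add variants omitting each subset of nullable occurrences: S → A1 S 3 gives A1 S 3 | S 3. S → 1 A1 gives 1 A1 | 1. A1 → 2 A2 gives 2 A2 | 2.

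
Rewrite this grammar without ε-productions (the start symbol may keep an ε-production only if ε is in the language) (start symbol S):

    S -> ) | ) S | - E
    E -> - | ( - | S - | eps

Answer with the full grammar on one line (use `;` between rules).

Nullable nonterminals: {E}.
ε ∉ L(G), so no ε-production is kept.
For each production, add variants omitting each subset of nullable occurrences: S → - E gives - E | -.

S -> ) | ) S | - E | -; E -> - | ( - | S -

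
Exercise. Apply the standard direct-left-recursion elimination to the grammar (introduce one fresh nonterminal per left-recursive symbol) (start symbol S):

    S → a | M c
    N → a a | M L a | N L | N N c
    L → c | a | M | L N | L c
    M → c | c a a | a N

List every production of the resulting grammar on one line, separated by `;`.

Directly left-recursive nonterminals: N, L.
For N: α = {L, N c}, β = {a a, M L a}. Rewrite as N → β N' and N' → α N' | ε.
For L: α = {N, c}, β = {c, a, M}. Rewrite as L → β L' and L' → α L' | ε.

S → a | M c; N → a a N' | M L a N'; L → c L' | a L' | M L'; M → c | c a a | a N; N' → L N' | N c N' | ε; L' → N L' | c L' | ε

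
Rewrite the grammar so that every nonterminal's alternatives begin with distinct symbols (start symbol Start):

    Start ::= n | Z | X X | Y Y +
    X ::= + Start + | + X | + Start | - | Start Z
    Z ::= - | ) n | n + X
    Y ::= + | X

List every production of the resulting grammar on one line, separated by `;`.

Start ::= n | Z | X X | Y Y +; X ::= - | Start Z | + X1; Z ::= - | ) n | n + X; Y ::= + | X; X1 ::= X | Start X11; X11 ::= + | epsilon

X has alternatives sharing prefix '+': factor to X → + X1 with X1 → Start + | X | Start.
X1 has alternatives sharing prefix 'Start': factor to X1 → Start X11 with X11 → + | ε.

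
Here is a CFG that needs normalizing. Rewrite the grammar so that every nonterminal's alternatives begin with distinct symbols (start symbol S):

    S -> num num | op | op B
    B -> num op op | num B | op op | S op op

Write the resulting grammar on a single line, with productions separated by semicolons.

S has alternatives sharing prefix 'op': factor to S → op S' with S' → ε | B.
B has alternatives sharing prefix 'num': factor to B → num B' with B' → op op | B.

S -> num num | op S'; B -> op op | S op op | num B'; S' -> ε | B; B' -> op op | B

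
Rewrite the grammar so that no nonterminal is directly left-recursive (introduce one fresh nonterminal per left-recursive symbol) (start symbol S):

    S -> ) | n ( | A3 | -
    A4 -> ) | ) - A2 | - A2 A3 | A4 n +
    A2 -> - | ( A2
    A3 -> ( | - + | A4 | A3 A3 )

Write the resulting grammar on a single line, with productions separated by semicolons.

Left recursion appears on A4, A3.
For A4: α = {n +}, β = {), ) - A2, - A2 A3}. Rewrite as A4 → β A4' and A4' → α A4' | ε.
For A3: α = {A3 )}, β = {(, - +, A4}. Rewrite as A3 → β A3' and A3' → α A3' | ε.

S -> ) | n ( | A3 | -; A4 -> ) A4' | ) - A2 A4' | - A2 A3 A4'; A2 -> - | ( A2; A3 -> ( A3' | - + A3' | A4 A3'; A4' -> n + A4' | ε; A3' -> A3 ) A3' | ε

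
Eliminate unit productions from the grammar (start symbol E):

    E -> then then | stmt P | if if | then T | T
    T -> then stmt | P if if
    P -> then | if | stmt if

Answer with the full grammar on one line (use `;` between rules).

Unit pairs: E ⇒* {T}.
Replace each nonterminal's rules with the union of the non-unit rules of every nonterminal it unit-derives.

E -> then then | stmt P | if if | then T | then stmt | P if if; T -> then stmt | P if if; P -> then | if | stmt if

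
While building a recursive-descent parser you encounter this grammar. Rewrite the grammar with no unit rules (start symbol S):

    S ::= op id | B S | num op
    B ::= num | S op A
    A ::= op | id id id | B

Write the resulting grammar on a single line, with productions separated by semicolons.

S ::= op id | B S | num op; B ::= num | S op A; A ::= num | S op A | op | id id id

Unit pairs: A ⇒* {B}.
For every A with A ⇒* B via unit rules, add B's non-unit alternatives to A; then delete every rule of the form X → Y.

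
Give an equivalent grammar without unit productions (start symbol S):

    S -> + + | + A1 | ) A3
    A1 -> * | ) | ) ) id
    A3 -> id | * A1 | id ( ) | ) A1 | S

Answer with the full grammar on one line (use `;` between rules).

S -> + + | + A1 | ) A3; A1 -> * | ) | ) ) id; A3 -> + + | + A1 | ) A3 | id | * A1 | id ( ) | ) A1

Unit pairs: A3 ⇒* {S}.
For every A with A ⇒* B via unit rules, add B's non-unit alternatives to A; then delete every rule of the form X → Y.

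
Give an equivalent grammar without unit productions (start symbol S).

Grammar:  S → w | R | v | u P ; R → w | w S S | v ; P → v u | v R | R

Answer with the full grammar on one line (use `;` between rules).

S → w | v | u P | w S S; R → w | w S S | v; P → v u | v R | w | w S S | v

Unit pairs: P ⇒* {R}; S ⇒* {R}.
For each unit pair (A, B), copy every non-unit production of B to A, then drop all unit productions.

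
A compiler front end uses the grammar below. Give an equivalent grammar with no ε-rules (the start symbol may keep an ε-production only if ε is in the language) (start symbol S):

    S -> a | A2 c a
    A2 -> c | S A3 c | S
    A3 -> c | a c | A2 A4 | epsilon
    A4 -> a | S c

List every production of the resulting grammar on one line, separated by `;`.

S -> a | A2 c a; A2 -> c | S A3 c | S c | S; A3 -> c | a c | A2 A4; A4 -> a | S c

Nullable set = {A3}.
ε ∉ L(G), so no ε-production is kept.
For each production, add variants omitting each subset of nullable occurrences: A2 → S A3 c gives S A3 c | S c.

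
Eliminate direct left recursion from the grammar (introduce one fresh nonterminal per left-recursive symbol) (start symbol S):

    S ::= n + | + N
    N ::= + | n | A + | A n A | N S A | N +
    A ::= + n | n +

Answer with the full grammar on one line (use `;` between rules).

S ::= n + | + N; N ::= + N' | n N' | A + N' | A n A N'; A ::= + n | n +; N' ::= S A N' | + N' | epsilon

N is directly left-recursive.
For N: α = {S A, +}, β = {+, n, A +, A n A}. Rewrite as N → β N' and N' → α N' | ε.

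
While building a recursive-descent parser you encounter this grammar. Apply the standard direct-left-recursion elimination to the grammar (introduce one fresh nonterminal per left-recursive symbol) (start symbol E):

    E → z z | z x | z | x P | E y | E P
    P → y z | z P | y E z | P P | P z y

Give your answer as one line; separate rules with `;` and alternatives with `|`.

Left recursion appears on E, P.
For E: α = {y, P}, β = {z z, z x, z, x P}. Rewrite as E → β E' and E' → α E' | ε.
For P: α = {P, z y}, β = {y z, z P, y E z}. Rewrite as P → β P' and P' → α P' | ε.

E → z z E' | z x E' | z E' | x P E'; P → y z P' | z P P' | y E z P'; E' → y E' | P E' | epsilon; P' → P P' | z y P' | epsilon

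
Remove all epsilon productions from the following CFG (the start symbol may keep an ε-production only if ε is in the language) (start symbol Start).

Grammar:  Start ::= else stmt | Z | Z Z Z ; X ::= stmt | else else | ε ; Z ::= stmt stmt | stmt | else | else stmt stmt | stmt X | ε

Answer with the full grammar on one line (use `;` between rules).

Start ::= else stmt | Z | Z Z Z | Z Z | ε; X ::= stmt | else else; Z ::= stmt stmt | stmt | else | else stmt stmt | stmt X

The nullable symbols are {Start, X, Z}.
ε ∈ L(G) since Start is nullable, so keep Start → ε.
For each production, add variants omitting each subset of nullable occurrences: Start → Z Z Z gives Z Z Z | Z Z.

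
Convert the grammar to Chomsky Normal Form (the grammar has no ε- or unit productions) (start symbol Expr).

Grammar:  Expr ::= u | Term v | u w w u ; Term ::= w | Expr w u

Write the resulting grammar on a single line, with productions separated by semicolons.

Introduce a nonterminal for each terminal appearing in a rule of length ≥ 2: X1 → v, X2 → u, X3 → w.
Binarize each right-hand side of length ≥ 3 by chaining fresh nonterminals (Y1, Y2, …): affected rules were Expr → X2 X3 X3 X2; Term → Expr X3 X2.

Expr ::= u | Term X1 | X2 Y1; Term ::= w | Expr Y3; X1 ::= v; X2 ::= u; X3 ::= w; Y1 ::= X3 Y2; Y2 ::= X3 X2; Y3 ::= X3 X2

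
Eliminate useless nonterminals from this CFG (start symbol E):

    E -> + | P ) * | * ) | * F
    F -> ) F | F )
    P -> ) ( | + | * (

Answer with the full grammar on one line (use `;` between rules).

E -> + | P ) * | * ); P -> ) ( | + | * (

Generating nonterminals: {E, P}.
Reachable from E after that: {E, P}.
Removed useless symbols: {F} and every production mentioning them.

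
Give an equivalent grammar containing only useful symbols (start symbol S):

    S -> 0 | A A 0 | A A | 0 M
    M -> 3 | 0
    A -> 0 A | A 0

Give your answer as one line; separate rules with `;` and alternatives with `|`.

S -> 0 | 0 M; M -> 3 | 0

Generating nonterminals: {M, S}.
Reachable from S after that: {M, S}.
Removed useless symbols: {A} and every production mentioning them.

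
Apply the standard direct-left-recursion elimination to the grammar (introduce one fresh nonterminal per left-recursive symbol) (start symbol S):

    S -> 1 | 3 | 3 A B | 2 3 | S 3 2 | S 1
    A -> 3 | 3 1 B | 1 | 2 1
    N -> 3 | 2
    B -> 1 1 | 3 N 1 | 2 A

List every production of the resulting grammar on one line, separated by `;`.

Left recursion appears on S.
For S: α = {3 2, 1}, β = {1, 3, 3 A B, 2 3}. Rewrite as S → β S' and S' → α S' | ε.

S -> 1 S' | 3 S' | 3 A B S' | 2 3 S'; A -> 3 | 3 1 B | 1 | 2 1; N -> 3 | 2; B -> 1 1 | 3 N 1 | 2 A; S' -> 3 2 S' | 1 S' | ε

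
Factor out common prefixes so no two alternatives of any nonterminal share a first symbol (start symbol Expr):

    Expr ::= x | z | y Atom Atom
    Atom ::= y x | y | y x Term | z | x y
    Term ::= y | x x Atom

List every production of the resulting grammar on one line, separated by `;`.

Atom has alternatives sharing prefix 'y': factor to Atom → y Atom1 with Atom1 → x | ε | x Term.
Atom1 has alternatives sharing prefix 'x': factor to Atom1 → x Atom11 with Atom11 → ε | Term.

Expr ::= x | z | y Atom Atom; Atom ::= z | x y | y Atom1; Term ::= y | x x Atom; Atom1 ::= ε | x Atom11; Atom11 ::= ε | Term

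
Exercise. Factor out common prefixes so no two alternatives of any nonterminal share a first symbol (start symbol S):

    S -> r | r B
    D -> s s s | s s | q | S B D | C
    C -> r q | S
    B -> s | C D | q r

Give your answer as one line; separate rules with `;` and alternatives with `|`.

S has alternatives sharing prefix 'r': factor to S → r S' with S' → ε | B.
D has alternatives sharing prefix 's s': factor to D → s s D' with D' → s | ε.

S -> r S'; D -> q | S B D | C | s s D'; C -> r q | S; B -> s | C D | q r; S' -> ε | B; D' -> s | ε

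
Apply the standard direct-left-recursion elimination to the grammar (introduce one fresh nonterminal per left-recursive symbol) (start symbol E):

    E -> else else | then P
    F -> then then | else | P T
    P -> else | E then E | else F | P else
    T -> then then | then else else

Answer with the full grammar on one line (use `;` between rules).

E -> else else | then P; F -> then then | else | P T; P -> else P' | E then E P' | else F P'; T -> then then | then else else; P' -> else P' | ε

P is directly left-recursive.
For P: α = {else}, β = {else, E then E, else F}. Rewrite as P → β P' and P' → α P' | ε.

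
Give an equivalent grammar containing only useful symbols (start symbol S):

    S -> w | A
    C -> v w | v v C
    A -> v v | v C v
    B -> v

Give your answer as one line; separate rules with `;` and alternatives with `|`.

S -> w | A; C -> v w | v v C; A -> v v | v C v

Generating nonterminals: {A, B, C, S}.
Reachable from S after that: {A, C, S}.
Removed useless symbols: {B} and every production mentioning them.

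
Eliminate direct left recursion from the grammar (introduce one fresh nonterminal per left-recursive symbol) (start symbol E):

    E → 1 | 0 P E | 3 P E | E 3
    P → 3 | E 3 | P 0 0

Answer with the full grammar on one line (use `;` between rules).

E → 1 E' | 0 P E E' | 3 P E E'; P → 3 P' | E 3 P'; E' → 3 E' | ε; P' → 0 0 P' | ε

Left recursion appears on E, P.
For E: α = {3}, β = {1, 0 P E, 3 P E}. Rewrite as E → β E' and E' → α E' | ε.
For P: α = {0 0}, β = {3, E 3}. Rewrite as P → β P' and P' → α P' | ε.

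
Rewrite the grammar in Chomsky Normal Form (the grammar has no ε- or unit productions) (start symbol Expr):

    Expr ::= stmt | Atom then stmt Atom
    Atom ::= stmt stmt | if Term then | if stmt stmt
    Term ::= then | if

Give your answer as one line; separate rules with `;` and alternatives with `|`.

Introduce a nonterminal for each terminal appearing in a rule of length ≥ 2: X1 → then, X2 → stmt, X3 → if.
Binarize each right-hand side of length ≥ 3 by chaining fresh nonterminals (Y1, Y2, …): affected rules were Expr → Atom X1 X2 Atom; Atom → X3 Term X1; Atom → X3 X2 X2.

Expr ::= stmt | Atom Y1; Atom ::= X2 X2 | X3 Y3 | X3 Y4; Term ::= then | if; X1 ::= then; X2 ::= stmt; X3 ::= if; Y1 ::= X1 Y2; Y2 ::= X2 Atom; Y3 ::= Term X1; Y4 ::= X2 X2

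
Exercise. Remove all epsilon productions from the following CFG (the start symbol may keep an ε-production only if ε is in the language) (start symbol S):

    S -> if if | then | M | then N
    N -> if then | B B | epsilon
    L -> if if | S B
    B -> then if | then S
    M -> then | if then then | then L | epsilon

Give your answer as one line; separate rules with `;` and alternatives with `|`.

S -> if if | then | M | then N | epsilon; N -> if then | B B; L -> if if | S B | B; B -> then if | then S | then; M -> then | if then then | then L

The nullable symbols are {M, N, S}.
ε ∈ L(G) since S is nullable, so keep S → ε.
Add the nullable-subset variants: L → S B gives S B | B. B → then S gives then S | then.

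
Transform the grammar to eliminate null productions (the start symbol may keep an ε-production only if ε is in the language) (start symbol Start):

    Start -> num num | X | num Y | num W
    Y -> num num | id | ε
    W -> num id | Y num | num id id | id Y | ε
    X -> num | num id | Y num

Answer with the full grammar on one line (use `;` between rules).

Start -> num num | X | num Y | num | num W; Y -> num num | id; W -> num id | Y num | num | num id id | id Y | id; X -> num | num id | Y num

The nullable symbols are {W, Y}.
ε ∉ L(G), so no ε-production is kept.
Add the nullable-subset variants: Start → num Y gives num Y | num. W → Y num gives Y num | num. W → id Y gives id Y | id.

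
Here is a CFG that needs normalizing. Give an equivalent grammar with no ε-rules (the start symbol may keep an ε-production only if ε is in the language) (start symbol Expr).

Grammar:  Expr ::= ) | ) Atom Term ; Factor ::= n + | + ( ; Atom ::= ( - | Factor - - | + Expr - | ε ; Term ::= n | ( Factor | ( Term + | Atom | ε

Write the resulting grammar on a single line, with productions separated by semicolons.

The nullable symbols are {Atom, Term}.
ε ∉ L(G), so no ε-production is kept.
For each production, add variants omitting each subset of nullable occurrences: Expr → ) Atom Term gives ) Atom Term | ) Atom | ) Term. Term → ( Term + gives ( Term + | ( +.

Expr ::= ) | ) Atom Term | ) Atom | ) Term; Factor ::= n + | + (; Atom ::= ( - | Factor - - | + Expr -; Term ::= n | ( Factor | ( Term + | ( + | Atom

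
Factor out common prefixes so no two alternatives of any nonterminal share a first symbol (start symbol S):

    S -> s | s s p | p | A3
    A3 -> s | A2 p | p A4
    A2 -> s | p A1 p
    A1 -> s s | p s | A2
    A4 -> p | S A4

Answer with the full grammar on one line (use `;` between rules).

S -> p | A3 | s S'; A3 -> s | A2 p | p A4; A2 -> s | p A1 p; A1 -> s s | p s | A2; A4 -> p | S A4; S' -> ε | s p

S has alternatives sharing prefix 's': factor to S → s S' with S' → ε | s p.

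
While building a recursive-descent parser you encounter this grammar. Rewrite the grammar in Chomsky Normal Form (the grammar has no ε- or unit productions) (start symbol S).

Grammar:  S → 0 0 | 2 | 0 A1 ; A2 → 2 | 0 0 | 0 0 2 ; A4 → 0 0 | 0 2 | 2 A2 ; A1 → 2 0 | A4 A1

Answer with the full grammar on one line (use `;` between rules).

S → X1 X1 | 2 | X1 A1; A2 → 2 | X1 X1 | X1 Y1; A4 → X1 X1 | X1 X2 | X2 A2; A1 → X2 X1 | A4 A1; X1 → 0; X2 → 2; Y1 → X1 X2

Introduce a nonterminal for each terminal appearing in a rule of length ≥ 2: X1 → 0, X2 → 2.
Binarize each right-hand side of length ≥ 3 by chaining fresh nonterminals (Y1, Y2, …): affected rules were A2 → X1 X1 X2.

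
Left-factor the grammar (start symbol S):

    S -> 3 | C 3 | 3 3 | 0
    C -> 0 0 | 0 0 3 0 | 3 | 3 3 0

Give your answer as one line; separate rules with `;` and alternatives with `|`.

S -> C 3 | 0 | 3 S'; C -> 0 0 C' | 3 C''; S' -> ε | 3; C' -> ε | 3 0; C'' -> ε | 3 0

S has alternatives sharing prefix '3': factor to S → 3 S' with S' → ε | 3.
C has alternatives sharing prefix '0 0': factor to C → 0 0 C' with C' → ε | 3 0.
C has alternatives sharing prefix '3': factor to C → 3 C'' with C'' → ε | 3 0.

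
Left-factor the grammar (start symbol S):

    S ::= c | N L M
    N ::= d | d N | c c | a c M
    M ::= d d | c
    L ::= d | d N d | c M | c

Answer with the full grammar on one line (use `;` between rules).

S ::= c | N L M; N ::= c c | a c M | d N'; M ::= d d | c; L ::= d L' | c L''; N' ::= eps | N; L' ::= eps | N d; L'' ::= M | eps

N has alternatives sharing prefix 'd': factor to N → d N' with N' → ε | N.
L has alternatives sharing prefix 'd': factor to L → d L' with L' → ε | N d.
L has alternatives sharing prefix 'c': factor to L → c L'' with L'' → M | ε.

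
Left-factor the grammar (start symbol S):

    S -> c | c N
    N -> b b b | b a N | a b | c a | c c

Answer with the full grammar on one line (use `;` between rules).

S has alternatives sharing prefix 'c': factor to S → c S' with S' → ε | N.
N has alternatives sharing prefix 'b': factor to N → b N' with N' → b b | a N.
N has alternatives sharing prefix 'c': factor to N → c N'' with N'' → a | c.

S -> c S'; N -> a b | b N' | c N''; S' -> ε | N; N' -> b b | a N; N'' -> a | c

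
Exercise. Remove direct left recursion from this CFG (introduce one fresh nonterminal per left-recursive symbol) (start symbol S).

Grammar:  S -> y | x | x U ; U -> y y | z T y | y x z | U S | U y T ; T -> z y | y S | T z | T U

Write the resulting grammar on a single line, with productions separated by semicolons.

S -> y | x | x U; U -> y y U' | z T y U' | y x z U'; T -> z y T' | y S T'; U' -> S U' | y T U' | epsilon; T' -> z T' | U T' | epsilon

Left recursion appears on U, T.
For U: α = {S, y T}, β = {y y, z T y, y x z}. Rewrite as U → β U' and U' → α U' | ε.
For T: α = {z, U}, β = {z y, y S}. Rewrite as T → β T' and T' → α T' | ε.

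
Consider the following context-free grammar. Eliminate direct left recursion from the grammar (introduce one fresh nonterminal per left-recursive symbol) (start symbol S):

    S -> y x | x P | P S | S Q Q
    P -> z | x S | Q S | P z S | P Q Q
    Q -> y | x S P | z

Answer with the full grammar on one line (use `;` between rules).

Left recursion appears on S, P.
For S: α = {Q Q}, β = {y x, x P, P S}. Rewrite as S → β S' and S' → α S' | ε.
For P: α = {z S, Q Q}, β = {z, x S, Q S}. Rewrite as P → β P' and P' → α P' | ε.

S -> y x S' | x P S' | P S S'; P -> z P' | x S P' | Q S P'; Q -> y | x S P | z; S' -> Q Q S' | ε; P' -> z S P' | Q Q P' | ε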